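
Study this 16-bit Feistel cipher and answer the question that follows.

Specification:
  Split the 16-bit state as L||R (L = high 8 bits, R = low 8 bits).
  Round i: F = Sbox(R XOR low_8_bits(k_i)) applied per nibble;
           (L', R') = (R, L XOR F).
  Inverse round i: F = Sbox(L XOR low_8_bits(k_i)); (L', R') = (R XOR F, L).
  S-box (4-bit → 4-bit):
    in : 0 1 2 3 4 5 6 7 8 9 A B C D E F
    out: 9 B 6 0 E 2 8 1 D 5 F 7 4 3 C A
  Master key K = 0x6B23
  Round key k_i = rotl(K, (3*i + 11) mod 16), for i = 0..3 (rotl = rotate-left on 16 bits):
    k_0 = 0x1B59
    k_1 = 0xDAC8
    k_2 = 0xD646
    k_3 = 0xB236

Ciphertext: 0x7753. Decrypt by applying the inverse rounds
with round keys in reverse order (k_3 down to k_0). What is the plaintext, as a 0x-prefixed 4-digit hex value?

0xF008

s_0 = ciphertext = 0x7753
s_1 = InvRound(s_0, k_3) = 0xB877
s_2 = InvRound(s_1, k_2) = 0xDBB8
s_3 = InvRound(s_2, k_1) = 0x08DB
s_4 = InvRound(s_3, k_0) = 0xF008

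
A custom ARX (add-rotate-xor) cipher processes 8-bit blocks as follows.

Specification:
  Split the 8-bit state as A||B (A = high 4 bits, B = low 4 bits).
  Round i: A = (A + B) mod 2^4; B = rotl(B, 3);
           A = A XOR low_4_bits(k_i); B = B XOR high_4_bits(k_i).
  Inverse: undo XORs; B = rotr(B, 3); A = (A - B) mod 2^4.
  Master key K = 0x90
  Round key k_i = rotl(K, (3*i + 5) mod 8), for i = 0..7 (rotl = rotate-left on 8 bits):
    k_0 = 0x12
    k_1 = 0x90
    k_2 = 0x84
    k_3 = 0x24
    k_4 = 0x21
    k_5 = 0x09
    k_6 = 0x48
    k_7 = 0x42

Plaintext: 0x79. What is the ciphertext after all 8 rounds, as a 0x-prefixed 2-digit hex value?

s_0 = plaintext = 0x79
s_1 = Round(s_0, k_0) = 0x2D
s_2 = Round(s_1, k_1) = 0xF7
s_3 = Round(s_2, k_2) = 0x23
s_4 = Round(s_3, k_3) = 0x1B
s_5 = Round(s_4, k_4) = 0xDF
s_6 = Round(s_5, k_5) = 0x5F
s_7 = Round(s_6, k_6) = 0xCB
s_8 = Round(s_7, k_7) = 0x59

0x59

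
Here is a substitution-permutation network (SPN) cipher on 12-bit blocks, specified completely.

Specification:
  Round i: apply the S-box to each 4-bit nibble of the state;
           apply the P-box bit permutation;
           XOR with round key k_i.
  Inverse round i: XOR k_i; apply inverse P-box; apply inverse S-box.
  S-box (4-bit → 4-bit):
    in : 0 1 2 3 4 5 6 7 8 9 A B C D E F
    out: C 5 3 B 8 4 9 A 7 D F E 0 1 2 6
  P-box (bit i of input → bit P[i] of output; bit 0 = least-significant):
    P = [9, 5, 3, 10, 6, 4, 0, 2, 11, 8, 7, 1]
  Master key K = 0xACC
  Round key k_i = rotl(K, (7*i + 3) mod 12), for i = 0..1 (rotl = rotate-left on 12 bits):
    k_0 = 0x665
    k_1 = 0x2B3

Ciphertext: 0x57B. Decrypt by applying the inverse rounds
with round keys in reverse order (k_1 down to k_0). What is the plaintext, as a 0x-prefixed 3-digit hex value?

s_0 = ciphertext = 0x57B
s_1 = InvRound(s_0, k_1) = 0xFD9
s_2 = InvRound(s_1, k_0) = 0x87F

0x87F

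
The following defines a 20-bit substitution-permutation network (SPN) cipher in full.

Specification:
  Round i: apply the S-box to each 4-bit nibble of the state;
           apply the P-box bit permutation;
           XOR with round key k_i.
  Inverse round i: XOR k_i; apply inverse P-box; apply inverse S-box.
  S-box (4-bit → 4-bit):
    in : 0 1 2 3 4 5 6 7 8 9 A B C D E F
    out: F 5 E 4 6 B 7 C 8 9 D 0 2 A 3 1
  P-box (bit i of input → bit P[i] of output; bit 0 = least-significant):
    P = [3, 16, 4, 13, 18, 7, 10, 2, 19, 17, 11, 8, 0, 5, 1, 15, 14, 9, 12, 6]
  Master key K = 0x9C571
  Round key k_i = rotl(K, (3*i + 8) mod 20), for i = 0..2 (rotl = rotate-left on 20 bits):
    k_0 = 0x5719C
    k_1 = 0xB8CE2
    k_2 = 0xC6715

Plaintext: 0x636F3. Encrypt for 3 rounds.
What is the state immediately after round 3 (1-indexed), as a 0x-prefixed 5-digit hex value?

s_0 = plaintext = 0x636F3
s_1 = Round(s_0, k_0) = 0xB2B8E
s_2 = Round(s_1, k_1) = 0xA0CCC
s_3 = Round(s_2, k_2) = 0xFB7F6

0xFB7F6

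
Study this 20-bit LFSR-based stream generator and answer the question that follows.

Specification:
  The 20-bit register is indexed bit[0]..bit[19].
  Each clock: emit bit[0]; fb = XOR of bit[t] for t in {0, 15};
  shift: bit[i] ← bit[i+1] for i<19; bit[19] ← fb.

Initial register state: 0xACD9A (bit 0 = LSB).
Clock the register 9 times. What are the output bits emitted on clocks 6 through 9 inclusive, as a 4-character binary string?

0011

reg_0 = 0xACD9A
clock 1: out=0, reg = 0xD66CD
clock 2: out=1, reg = 0xEB366
clock 3: out=0, reg = 0xF59B3
clock 4: out=1, reg = 0xFACD9
clock 5: out=1, reg = 0x7D66C
clock 6: out=0, reg = 0xBEB36
clock 7: out=0, reg = 0xDF59B
clock 8: out=1, reg = 0x6FACD
clock 9: out=1, reg = 0x37D66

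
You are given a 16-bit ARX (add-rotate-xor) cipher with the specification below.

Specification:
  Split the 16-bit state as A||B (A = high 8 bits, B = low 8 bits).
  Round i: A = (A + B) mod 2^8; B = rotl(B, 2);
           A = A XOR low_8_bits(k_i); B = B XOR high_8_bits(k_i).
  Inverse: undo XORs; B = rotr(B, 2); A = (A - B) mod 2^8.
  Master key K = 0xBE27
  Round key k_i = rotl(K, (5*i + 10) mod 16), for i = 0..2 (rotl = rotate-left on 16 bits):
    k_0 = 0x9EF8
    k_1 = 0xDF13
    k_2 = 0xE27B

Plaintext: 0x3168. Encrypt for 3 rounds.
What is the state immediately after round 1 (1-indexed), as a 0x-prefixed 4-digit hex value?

s_0 = plaintext = 0x3168
s_1 = Round(s_0, k_0) = 0x613F
s_2 = Round(s_1, k_1) = 0xB323
s_3 = Round(s_2, k_2) = 0xAD6E

0x613F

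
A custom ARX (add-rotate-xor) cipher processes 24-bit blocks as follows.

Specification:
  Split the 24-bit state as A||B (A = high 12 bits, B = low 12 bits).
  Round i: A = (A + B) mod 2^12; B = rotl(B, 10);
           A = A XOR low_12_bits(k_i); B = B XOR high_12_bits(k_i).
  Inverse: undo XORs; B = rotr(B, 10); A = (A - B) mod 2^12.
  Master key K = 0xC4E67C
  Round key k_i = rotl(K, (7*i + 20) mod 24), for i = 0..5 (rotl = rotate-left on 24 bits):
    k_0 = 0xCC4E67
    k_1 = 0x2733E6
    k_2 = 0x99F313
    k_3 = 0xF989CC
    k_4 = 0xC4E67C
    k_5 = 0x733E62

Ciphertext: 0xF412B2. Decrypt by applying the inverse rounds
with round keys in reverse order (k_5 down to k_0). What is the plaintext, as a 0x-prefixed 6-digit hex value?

s_0 = ciphertext = 0xF412B2
s_1 = InvRound(s_0, k_5) = 0xB1E605
s_2 = InvRound(s_1, k_4) = 0x43492E
s_3 = InvRound(s_2, k_3) = 0x31FAD9
s_4 = InvRound(s_3, k_2) = 0x2F4D18
s_5 = InvRound(s_4, k_1) = 0x363DAF
s_6 = InvRound(s_5, k_0) = 0x7585AC

0x7585AC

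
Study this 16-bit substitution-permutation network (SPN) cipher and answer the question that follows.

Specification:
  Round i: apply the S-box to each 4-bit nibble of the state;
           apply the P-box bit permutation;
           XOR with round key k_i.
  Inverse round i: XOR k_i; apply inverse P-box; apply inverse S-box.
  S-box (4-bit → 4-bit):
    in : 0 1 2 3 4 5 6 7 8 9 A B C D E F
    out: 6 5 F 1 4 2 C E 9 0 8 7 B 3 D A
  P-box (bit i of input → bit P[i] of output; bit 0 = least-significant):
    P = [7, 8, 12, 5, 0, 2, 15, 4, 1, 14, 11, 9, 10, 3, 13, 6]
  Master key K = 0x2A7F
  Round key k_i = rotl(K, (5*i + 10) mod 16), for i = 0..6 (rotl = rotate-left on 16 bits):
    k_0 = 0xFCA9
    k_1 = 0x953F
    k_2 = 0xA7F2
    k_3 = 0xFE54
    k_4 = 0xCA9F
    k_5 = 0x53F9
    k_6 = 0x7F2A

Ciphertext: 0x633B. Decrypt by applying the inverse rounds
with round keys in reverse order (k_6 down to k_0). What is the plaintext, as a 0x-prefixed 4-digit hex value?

s_0 = ciphertext = 0x633B
s_1 = InvRound(s_0, k_6) = 0x3484
s_2 = InvRound(s_1, k_5) = 0x2FCF
s_3 = InvRound(s_2, k_4) = 0xE565
s_4 = InvRound(s_3, k_3) = 0x9687
s_5 = InvRound(s_4, k_2) = 0x69C7
s_6 = InvRound(s_5, k_1) = 0x206E
s_7 = InvRound(s_6, k_0) = 0x8BB1

0x8BB1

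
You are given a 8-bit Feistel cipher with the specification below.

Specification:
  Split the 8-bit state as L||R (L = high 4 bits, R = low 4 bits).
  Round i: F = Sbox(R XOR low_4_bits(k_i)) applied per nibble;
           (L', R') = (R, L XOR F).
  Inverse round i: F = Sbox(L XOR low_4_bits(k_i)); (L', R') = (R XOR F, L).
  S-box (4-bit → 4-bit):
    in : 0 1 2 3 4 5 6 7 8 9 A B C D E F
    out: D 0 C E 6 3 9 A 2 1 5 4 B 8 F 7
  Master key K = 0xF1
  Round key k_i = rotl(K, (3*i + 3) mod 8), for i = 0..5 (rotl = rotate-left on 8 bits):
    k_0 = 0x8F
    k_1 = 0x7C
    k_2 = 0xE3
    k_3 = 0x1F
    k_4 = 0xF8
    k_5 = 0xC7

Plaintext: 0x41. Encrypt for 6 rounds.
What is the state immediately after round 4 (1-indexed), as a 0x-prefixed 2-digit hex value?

s_0 = plaintext = 0x41
s_1 = Round(s_0, k_0) = 0x1B
s_2 = Round(s_1, k_1) = 0xBB
s_3 = Round(s_2, k_2) = 0xB9
s_4 = Round(s_3, k_3) = 0x92
s_5 = Round(s_4, k_4) = 0x2C
s_6 = Round(s_5, k_5) = 0xC6

0x92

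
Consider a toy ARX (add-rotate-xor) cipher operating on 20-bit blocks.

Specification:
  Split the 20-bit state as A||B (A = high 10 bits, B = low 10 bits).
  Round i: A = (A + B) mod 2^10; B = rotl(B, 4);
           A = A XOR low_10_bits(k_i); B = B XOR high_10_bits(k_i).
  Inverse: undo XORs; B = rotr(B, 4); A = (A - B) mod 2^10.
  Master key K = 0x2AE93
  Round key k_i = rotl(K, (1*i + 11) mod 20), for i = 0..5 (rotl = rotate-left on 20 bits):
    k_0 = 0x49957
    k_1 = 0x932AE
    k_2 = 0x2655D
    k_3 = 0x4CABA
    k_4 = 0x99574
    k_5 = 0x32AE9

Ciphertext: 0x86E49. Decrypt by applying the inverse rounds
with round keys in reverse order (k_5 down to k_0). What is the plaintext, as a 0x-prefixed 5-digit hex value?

0xD942F

s_0 = ciphertext = 0x86E49
s_1 = InvRound(s_0, k_5) = 0x028E8
s_2 = InvRound(s_1, k_4) = 0x85B68
s_3 = InvRound(s_2, k_3) = 0x81EA5
s_4 = InvRound(s_3, k_2) = 0x0DF23
s_5 = InvRound(s_4, k_1) = 0xB0FD6
s_6 = InvRound(s_5, k_0) = 0xD942F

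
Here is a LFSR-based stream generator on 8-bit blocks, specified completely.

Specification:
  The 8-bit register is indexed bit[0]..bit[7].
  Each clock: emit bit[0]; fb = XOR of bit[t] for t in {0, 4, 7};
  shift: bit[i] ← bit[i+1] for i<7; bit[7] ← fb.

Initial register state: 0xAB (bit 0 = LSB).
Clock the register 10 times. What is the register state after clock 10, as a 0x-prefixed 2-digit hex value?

reg_0 = 0xAB
clock 1: out=1, reg = 0x55
clock 2: out=1, reg = 0x2A
clock 3: out=0, reg = 0x15
clock 4: out=1, reg = 0x0A
clock 5: out=0, reg = 0x05
clock 6: out=1, reg = 0x82
clock 7: out=0, reg = 0xC1
clock 8: out=1, reg = 0x60
clock 9: out=0, reg = 0x30
clock 10: out=0, reg = 0x98

0x98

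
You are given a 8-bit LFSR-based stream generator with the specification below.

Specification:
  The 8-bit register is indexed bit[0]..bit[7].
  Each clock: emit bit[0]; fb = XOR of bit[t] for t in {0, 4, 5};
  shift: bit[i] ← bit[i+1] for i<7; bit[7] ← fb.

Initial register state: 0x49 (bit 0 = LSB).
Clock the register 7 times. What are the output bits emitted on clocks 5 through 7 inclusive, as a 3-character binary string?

001

reg_0 = 0x49
clock 1: out=1, reg = 0xA4
clock 2: out=0, reg = 0xD2
clock 3: out=0, reg = 0xE9
clock 4: out=1, reg = 0x74
clock 5: out=0, reg = 0x3A
clock 6: out=0, reg = 0x1D
clock 7: out=1, reg = 0x0E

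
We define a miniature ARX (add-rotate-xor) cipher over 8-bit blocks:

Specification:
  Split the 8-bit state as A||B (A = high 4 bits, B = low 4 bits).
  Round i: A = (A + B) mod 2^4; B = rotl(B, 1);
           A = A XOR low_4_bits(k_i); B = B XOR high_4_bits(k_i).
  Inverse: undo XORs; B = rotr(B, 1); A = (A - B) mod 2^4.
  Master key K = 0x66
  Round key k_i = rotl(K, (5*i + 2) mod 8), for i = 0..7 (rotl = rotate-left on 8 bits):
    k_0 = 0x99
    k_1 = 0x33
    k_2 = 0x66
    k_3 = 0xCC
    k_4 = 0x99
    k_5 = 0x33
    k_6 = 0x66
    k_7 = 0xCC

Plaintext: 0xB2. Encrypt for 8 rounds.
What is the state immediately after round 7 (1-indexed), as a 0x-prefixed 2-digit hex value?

s_0 = plaintext = 0xB2
s_1 = Round(s_0, k_0) = 0x4D
s_2 = Round(s_1, k_1) = 0x28
s_3 = Round(s_2, k_2) = 0xC7
s_4 = Round(s_3, k_3) = 0xF2
s_5 = Round(s_4, k_4) = 0x8D
s_6 = Round(s_5, k_5) = 0x68
s_7 = Round(s_6, k_6) = 0x87
s_8 = Round(s_7, k_7) = 0x32

0x87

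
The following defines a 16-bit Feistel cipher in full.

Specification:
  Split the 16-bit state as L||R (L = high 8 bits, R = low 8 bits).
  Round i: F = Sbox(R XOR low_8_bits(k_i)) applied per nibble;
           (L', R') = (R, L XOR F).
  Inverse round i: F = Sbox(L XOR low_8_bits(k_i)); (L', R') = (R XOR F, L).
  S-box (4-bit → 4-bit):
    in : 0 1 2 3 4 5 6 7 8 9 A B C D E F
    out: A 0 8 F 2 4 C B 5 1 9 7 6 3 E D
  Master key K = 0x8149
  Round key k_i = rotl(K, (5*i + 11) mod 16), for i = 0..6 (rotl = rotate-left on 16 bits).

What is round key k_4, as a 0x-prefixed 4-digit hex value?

K = 0x8149
k_0 = rotl(K, (5*0+11) mod 16) = rotl(K, 11) = 0x4C0A
k_1 = rotl(K, (5*1+11) mod 16) = rotl(K, 0) = 0x8149
k_2 = rotl(K, (5*2+11) mod 16) = rotl(K, 5) = 0x2930
k_3 = rotl(K, (5*3+11) mod 16) = rotl(K, 10) = 0x2605
k_4 = rotl(K, (5*4+11) mod 16) = rotl(K, 15) = 0xC0A4

0xC0A4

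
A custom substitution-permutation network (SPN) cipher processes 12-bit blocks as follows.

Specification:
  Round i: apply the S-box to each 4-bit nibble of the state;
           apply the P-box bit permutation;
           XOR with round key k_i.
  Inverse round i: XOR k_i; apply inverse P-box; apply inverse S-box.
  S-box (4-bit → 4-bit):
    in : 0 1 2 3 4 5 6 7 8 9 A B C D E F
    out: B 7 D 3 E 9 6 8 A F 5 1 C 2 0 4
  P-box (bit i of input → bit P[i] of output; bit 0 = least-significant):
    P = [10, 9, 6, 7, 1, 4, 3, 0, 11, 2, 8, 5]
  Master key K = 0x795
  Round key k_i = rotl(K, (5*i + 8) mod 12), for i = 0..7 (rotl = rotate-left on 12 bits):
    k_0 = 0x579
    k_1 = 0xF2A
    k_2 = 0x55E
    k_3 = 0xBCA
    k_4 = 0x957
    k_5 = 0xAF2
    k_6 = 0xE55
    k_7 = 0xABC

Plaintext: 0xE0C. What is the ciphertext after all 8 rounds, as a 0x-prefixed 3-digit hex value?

s_0 = plaintext = 0xE0C
s_1 = Round(s_0, k_0) = 0x5AA
s_2 = Round(s_1, k_1) = 0x340
s_3 = Round(s_2, k_2) = 0xBC3
s_4 = Round(s_3, k_3) = 0x5C3
s_5 = Round(s_4, k_4) = 0x77E
s_6 = Round(s_5, k_5) = 0xAD3
s_7 = Round(s_6, k_6) = 0x145
s_8 = Round(s_7, k_7) = 0x721

0x721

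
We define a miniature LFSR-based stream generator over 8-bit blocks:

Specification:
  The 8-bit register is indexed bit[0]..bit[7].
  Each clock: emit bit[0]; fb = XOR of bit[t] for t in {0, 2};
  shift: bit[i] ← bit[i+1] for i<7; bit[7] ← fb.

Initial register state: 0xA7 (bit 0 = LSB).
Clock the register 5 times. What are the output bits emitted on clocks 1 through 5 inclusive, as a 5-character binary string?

reg_0 = 0xA7
clock 1: out=1, reg = 0x53
clock 2: out=1, reg = 0xA9
clock 3: out=1, reg = 0xD4
clock 4: out=0, reg = 0xEA
clock 5: out=0, reg = 0x75

11100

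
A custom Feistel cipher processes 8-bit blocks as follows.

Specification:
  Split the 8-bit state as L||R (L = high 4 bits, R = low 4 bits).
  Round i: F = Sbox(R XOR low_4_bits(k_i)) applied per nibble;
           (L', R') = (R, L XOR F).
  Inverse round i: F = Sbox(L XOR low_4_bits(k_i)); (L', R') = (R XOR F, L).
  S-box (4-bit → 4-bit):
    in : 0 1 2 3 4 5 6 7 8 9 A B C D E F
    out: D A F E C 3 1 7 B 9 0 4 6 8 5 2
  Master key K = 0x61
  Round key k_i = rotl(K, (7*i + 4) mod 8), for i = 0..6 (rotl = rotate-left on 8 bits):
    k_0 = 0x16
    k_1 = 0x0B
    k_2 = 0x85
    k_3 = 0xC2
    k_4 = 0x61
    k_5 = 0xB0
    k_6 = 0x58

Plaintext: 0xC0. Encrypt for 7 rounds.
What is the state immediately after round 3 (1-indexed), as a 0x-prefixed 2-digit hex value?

s_0 = plaintext = 0xC0
s_1 = Round(s_0, k_0) = 0x0D
s_2 = Round(s_1, k_1) = 0xD1
s_3 = Round(s_2, k_2) = 0x11
s_4 = Round(s_3, k_3) = 0x1F
s_5 = Round(s_4, k_4) = 0xF4
s_6 = Round(s_5, k_5) = 0x43
s_7 = Round(s_6, k_6) = 0x30

0x11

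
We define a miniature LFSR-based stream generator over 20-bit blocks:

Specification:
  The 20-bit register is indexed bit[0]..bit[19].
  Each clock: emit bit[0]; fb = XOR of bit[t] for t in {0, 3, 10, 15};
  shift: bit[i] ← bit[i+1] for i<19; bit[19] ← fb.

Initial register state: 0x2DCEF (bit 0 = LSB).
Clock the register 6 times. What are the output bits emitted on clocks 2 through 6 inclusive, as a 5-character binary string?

reg_0 = 0x2DCEF
clock 1: out=1, reg = 0x16E77
clock 2: out=1, reg = 0x0B73B
clock 3: out=1, reg = 0x05B9D
clock 4: out=1, reg = 0x02DCE
clock 5: out=0, reg = 0x016E7
clock 6: out=1, reg = 0x00B73

11101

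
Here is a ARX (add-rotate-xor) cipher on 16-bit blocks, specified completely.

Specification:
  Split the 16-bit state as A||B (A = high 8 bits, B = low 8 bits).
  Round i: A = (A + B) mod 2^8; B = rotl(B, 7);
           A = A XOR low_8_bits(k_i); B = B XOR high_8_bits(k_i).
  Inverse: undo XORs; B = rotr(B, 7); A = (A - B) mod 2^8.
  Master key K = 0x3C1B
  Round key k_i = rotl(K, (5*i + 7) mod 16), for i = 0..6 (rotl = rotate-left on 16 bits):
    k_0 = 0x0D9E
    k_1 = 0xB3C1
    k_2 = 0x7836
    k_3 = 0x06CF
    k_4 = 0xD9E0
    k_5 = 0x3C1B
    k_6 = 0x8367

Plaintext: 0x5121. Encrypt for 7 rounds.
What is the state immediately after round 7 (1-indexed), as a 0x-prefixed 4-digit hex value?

0x2147

s_0 = plaintext = 0x5121
s_1 = Round(s_0, k_0) = 0xEC9D
s_2 = Round(s_1, k_1) = 0x487D
s_3 = Round(s_2, k_2) = 0xF3C6
s_4 = Round(s_3, k_3) = 0x7665
s_5 = Round(s_4, k_4) = 0x3B6B
s_6 = Round(s_5, k_5) = 0xBD89
s_7 = Round(s_6, k_6) = 0x2147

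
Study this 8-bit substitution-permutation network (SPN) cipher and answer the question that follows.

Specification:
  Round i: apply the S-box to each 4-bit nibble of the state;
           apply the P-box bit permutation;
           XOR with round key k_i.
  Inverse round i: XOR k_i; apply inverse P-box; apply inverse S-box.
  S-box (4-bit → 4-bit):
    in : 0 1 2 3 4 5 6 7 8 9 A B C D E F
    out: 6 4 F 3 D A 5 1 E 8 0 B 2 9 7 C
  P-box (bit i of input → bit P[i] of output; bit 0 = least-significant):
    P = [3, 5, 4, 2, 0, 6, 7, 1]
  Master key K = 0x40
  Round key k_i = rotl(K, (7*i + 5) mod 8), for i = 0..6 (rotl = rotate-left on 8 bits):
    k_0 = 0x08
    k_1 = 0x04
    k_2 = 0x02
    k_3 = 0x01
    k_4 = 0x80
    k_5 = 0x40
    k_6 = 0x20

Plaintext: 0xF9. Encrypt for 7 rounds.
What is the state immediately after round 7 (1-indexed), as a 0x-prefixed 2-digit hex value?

0xBB

s_0 = plaintext = 0xF9
s_1 = Round(s_0, k_0) = 0x8E
s_2 = Round(s_1, k_1) = 0xFE
s_3 = Round(s_2, k_2) = 0xB8
s_4 = Round(s_3, k_3) = 0x76
s_5 = Round(s_4, k_4) = 0x99
s_6 = Round(s_5, k_5) = 0x46
s_7 = Round(s_6, k_6) = 0xBB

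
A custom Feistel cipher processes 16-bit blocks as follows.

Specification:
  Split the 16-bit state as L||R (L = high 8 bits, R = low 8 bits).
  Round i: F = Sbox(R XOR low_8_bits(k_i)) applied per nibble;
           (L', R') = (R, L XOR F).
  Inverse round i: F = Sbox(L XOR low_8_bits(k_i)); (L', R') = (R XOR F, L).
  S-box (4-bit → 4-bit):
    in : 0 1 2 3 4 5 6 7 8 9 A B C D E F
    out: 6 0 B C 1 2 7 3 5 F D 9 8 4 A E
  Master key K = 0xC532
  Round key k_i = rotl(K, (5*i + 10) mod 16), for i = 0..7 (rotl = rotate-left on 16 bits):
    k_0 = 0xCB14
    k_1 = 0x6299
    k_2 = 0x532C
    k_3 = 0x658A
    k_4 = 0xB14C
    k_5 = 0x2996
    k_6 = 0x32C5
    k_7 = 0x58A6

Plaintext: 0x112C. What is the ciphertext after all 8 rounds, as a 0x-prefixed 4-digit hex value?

s_0 = plaintext = 0x112C
s_1 = Round(s_0, k_0) = 0x2CD4
s_2 = Round(s_1, k_1) = 0xD438
s_3 = Round(s_2, k_2) = 0x38D5
s_4 = Round(s_3, k_3) = 0xD516
s_5 = Round(s_4, k_4) = 0x16F8
s_6 = Round(s_5, k_5) = 0xF86C
s_7 = Round(s_6, k_6) = 0x6C27
s_8 = Round(s_7, k_7) = 0x273C

0x273C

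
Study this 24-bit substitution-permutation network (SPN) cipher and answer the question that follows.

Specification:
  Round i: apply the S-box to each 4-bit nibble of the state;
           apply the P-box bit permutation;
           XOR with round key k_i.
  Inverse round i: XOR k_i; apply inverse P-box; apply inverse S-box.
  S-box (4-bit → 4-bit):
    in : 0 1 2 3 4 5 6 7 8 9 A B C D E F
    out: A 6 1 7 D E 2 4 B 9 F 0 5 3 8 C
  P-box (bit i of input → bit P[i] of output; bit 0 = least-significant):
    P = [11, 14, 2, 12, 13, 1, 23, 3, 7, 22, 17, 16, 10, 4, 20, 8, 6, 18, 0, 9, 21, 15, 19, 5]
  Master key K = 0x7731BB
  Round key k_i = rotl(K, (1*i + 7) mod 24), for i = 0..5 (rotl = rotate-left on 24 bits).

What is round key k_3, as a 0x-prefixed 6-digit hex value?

0xC6EDDC

K = 0x7731BB
k_0 = rotl(K, (1*0+7) mod 24) = rotl(K, 7) = 0x98DDBB
k_1 = rotl(K, (1*1+7) mod 24) = rotl(K, 8) = 0x31BB77
k_2 = rotl(K, (1*2+7) mod 24) = rotl(K, 9) = 0x6376EE
k_3 = rotl(K, (1*3+7) mod 24) = rotl(K, 10) = 0xC6EDDC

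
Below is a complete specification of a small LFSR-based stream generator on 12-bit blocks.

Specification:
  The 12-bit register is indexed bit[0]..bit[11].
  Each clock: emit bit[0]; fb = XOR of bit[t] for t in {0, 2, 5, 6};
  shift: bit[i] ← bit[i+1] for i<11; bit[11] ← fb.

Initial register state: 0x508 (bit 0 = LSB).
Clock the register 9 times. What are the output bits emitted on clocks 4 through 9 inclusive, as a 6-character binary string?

reg_0 = 0x508
clock 1: out=0, reg = 0x284
clock 2: out=0, reg = 0x942
clock 3: out=0, reg = 0xCA1
clock 4: out=1, reg = 0x650
clock 5: out=0, reg = 0xB28
clock 6: out=0, reg = 0xD94
clock 7: out=0, reg = 0xECA
clock 8: out=0, reg = 0xF65
clock 9: out=1, reg = 0x7B2

100001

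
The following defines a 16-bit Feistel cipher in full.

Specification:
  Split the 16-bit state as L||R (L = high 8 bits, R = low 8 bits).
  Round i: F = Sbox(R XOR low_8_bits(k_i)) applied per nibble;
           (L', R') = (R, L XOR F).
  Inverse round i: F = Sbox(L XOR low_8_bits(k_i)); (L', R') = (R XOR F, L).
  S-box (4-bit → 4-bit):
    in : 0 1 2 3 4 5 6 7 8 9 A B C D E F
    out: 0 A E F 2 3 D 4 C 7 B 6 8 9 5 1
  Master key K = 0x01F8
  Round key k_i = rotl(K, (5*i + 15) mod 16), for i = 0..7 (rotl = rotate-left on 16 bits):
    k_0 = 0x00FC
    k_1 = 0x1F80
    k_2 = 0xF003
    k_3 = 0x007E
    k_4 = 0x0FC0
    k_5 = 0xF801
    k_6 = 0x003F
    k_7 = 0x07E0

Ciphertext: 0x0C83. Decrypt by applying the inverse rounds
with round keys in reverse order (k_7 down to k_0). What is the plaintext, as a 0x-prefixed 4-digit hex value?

s_0 = ciphertext = 0x0C83
s_1 = InvRound(s_0, k_7) = 0xDB0C
s_2 = InvRound(s_1, k_6) = 0x5EDB
s_3 = InvRound(s_2, k_5) = 0xEA5E
s_4 = InvRound(s_3, k_4) = 0xB5EA
s_5 = InvRound(s_4, k_3) = 0x6CB5
s_6 = InvRound(s_5, k_2) = 0x646C
s_7 = InvRound(s_6, k_1) = 0x3E64
s_8 = InvRound(s_7, k_0) = 0xEA3E

0xEA3E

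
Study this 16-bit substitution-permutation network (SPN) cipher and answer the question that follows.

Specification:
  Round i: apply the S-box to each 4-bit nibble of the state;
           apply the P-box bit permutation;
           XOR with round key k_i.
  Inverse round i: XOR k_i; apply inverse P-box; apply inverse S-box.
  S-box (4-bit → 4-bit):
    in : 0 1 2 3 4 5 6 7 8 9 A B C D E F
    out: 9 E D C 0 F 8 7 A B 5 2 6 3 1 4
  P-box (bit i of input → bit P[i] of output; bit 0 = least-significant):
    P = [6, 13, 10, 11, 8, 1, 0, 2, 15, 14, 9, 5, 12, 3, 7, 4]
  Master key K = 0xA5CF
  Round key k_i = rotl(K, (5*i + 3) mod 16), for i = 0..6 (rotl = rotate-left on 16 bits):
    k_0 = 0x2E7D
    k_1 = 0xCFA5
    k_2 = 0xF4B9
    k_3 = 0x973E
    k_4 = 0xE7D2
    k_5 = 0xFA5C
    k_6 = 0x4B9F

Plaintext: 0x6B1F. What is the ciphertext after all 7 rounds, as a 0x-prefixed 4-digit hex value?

0x2B3F

s_0 = plaintext = 0x6B1F
s_1 = Round(s_0, k_0) = 0x6A6A
s_2 = Round(s_1, k_1) = 0x49F1
s_3 = Round(s_2, k_2) = 0x1898
s_4 = Round(s_3, k_3) = 0xFE80
s_5 = Round(s_4, k_4) = 0x6F14
s_6 = Round(s_5, k_5) = 0xF84B
s_7 = Round(s_6, k_6) = 0x2B3F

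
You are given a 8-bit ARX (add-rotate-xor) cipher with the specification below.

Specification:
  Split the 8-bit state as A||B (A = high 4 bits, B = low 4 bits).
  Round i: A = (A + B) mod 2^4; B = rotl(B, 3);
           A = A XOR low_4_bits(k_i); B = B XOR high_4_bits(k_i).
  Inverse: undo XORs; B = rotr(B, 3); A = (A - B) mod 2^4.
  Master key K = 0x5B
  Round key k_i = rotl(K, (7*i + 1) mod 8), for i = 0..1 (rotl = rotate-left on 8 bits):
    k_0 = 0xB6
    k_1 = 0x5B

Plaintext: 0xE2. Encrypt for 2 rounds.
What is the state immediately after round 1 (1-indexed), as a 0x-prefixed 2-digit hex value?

s_0 = plaintext = 0xE2
s_1 = Round(s_0, k_0) = 0x6A
s_2 = Round(s_1, k_1) = 0xB0

0x6A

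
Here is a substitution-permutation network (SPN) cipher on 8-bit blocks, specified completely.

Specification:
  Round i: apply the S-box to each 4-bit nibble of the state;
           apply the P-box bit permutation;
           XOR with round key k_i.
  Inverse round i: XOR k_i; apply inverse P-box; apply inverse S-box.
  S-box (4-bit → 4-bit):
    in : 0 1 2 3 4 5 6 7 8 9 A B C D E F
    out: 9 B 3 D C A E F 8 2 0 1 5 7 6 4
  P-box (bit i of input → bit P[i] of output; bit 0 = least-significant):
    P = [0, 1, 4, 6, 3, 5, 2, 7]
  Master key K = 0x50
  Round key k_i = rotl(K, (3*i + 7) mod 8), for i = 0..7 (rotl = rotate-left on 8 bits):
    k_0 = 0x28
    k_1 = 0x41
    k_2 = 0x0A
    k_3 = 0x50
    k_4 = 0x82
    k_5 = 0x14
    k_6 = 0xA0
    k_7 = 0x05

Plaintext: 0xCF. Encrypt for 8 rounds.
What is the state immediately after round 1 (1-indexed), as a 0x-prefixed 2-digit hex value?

s_0 = plaintext = 0xCF
s_1 = Round(s_0, k_0) = 0x34
s_2 = Round(s_1, k_1) = 0x9D
s_3 = Round(s_2, k_2) = 0x39
s_4 = Round(s_3, k_3) = 0xDE
s_5 = Round(s_4, k_4) = 0xBC
s_6 = Round(s_5, k_5) = 0x0D
s_7 = Round(s_6, k_6) = 0x3B
s_8 = Round(s_7, k_7) = 0x88

0x34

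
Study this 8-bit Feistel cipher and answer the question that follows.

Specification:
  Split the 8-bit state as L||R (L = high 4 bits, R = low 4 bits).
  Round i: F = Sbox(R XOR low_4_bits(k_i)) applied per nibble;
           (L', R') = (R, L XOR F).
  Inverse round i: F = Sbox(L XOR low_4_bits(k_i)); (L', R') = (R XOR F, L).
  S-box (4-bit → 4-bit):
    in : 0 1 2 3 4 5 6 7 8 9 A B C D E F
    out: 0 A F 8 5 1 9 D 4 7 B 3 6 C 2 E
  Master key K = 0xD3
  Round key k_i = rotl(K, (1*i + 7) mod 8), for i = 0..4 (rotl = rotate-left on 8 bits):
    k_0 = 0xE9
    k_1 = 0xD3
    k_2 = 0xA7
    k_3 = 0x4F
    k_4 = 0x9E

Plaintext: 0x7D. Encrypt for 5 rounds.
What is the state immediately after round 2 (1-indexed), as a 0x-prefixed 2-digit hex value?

0x27

s_0 = plaintext = 0x7D
s_1 = Round(s_0, k_0) = 0xD2
s_2 = Round(s_1, k_1) = 0x27
s_3 = Round(s_2, k_2) = 0x72
s_4 = Round(s_3, k_3) = 0x2B
s_5 = Round(s_4, k_4) = 0xB3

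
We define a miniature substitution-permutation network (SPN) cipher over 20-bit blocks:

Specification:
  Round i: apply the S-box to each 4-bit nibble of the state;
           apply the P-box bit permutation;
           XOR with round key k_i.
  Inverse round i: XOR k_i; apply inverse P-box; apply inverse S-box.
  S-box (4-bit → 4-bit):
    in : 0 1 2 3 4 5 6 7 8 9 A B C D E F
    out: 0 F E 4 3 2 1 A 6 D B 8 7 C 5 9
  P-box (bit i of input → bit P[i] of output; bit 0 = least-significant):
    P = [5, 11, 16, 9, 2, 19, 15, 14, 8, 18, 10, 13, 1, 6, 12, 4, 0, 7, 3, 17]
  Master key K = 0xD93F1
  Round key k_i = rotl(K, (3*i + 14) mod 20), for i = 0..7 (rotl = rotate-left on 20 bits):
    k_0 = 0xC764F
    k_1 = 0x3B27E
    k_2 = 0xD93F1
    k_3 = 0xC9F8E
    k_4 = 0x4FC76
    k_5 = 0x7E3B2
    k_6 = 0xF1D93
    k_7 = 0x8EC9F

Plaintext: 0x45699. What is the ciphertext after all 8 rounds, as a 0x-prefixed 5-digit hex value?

s_0 = plaintext = 0x45699
s_1 = Round(s_0, k_0) = 0xDB5AA
s_2 = Round(s_1, k_1) = 0xDF842
s_3 = Round(s_2, k_2) = 0x29DEF
s_4 = Round(s_3, k_3) = 0xE2930
s_5 = Round(s_4, k_4) = 0x4492F
s_6 = Round(s_5, k_5) = 0xF0451
s_7 = Round(s_6, k_6) = 0x016B2
s_8 = Round(s_7, k_7) = 0x9B7CD

0x9B7CD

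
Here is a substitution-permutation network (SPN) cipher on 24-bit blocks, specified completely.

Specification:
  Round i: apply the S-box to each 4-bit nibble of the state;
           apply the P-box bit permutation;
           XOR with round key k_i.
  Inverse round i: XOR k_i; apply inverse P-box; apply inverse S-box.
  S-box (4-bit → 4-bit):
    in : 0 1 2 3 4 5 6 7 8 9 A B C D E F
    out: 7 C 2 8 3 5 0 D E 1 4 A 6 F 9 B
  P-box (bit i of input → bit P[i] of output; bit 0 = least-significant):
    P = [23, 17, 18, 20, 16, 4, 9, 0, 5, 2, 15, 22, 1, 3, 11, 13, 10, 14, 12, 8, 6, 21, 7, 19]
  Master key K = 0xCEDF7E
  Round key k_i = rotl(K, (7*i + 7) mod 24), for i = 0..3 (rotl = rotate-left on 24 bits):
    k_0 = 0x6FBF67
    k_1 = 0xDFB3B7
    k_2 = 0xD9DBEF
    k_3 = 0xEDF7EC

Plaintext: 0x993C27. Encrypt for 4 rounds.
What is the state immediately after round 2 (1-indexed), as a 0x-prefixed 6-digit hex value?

s_0 = plaintext = 0x993C27
s_1 = Round(s_0, k_0) = 0xFB1B33
s_2 = Round(s_1, k_1) = 0xA7DAF2
s_3 = Round(s_2, k_2) = 0xDA6674
s_4 = Round(s_3, k_3) = 0x46E52D

0xA7DAF2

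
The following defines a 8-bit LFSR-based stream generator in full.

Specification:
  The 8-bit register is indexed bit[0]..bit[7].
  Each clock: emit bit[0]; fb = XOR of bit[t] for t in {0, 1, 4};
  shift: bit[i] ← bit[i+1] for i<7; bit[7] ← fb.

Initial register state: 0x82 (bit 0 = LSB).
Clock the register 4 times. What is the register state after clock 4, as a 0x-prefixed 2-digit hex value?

reg_0 = 0x82
clock 1: out=0, reg = 0xC1
clock 2: out=1, reg = 0xE0
clock 3: out=0, reg = 0x70
clock 4: out=0, reg = 0xB8

0xB8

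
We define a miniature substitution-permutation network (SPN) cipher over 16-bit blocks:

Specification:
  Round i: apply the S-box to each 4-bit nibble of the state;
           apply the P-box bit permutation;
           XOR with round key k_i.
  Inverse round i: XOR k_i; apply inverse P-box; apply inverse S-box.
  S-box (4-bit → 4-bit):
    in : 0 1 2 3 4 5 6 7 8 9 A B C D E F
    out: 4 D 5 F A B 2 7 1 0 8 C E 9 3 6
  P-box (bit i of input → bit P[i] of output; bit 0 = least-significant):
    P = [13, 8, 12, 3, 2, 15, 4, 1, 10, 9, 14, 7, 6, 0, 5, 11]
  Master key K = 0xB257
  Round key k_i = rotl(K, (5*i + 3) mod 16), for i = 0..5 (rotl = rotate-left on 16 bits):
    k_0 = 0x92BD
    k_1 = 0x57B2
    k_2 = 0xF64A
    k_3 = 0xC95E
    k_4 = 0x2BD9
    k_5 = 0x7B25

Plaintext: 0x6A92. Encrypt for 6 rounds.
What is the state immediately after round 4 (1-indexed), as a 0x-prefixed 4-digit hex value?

0x9F1B

s_0 = plaintext = 0x6A92
s_1 = Round(s_0, k_0) = 0xA23C
s_2 = Round(s_1, k_1) = 0x8AAC
s_3 = Round(s_2, k_2) = 0xE780
s_4 = Round(s_3, k_3) = 0x9F1B
s_5 = Round(s_4, k_4) = 0x79C7
s_6 = Round(s_5, k_5) = 0xCA56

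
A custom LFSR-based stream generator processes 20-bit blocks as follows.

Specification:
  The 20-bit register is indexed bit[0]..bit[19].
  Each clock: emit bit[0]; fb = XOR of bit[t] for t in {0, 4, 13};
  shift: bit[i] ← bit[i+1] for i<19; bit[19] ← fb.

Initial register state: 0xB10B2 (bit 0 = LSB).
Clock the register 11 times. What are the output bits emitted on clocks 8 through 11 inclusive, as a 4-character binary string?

1000

reg_0 = 0xB10B2
clock 1: out=0, reg = 0xD8859
clock 2: out=1, reg = 0x6C42C
clock 3: out=0, reg = 0x36216
clock 4: out=0, reg = 0x1B10B
clock 5: out=1, reg = 0x0D885
clock 6: out=1, reg = 0x86C42
clock 7: out=0, reg = 0xC3621
clock 8: out=1, reg = 0x61B10
clock 9: out=0, reg = 0xB0D88
clock 10: out=0, reg = 0x586C4
clock 11: out=0, reg = 0x2C362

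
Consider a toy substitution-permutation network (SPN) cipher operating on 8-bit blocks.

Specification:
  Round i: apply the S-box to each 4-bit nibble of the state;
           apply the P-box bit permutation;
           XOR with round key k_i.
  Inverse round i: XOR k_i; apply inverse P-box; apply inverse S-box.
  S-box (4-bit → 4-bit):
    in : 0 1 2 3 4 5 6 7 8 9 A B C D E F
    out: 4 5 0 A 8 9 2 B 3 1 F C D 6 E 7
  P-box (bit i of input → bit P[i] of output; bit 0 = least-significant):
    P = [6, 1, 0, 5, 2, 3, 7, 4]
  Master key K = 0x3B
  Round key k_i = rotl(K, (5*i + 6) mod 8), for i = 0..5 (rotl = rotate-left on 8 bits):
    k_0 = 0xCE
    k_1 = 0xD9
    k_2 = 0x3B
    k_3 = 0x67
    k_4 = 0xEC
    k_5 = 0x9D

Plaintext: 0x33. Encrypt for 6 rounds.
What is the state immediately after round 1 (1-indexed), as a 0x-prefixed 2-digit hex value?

0xF4

s_0 = plaintext = 0x33
s_1 = Round(s_0, k_0) = 0xF4
s_2 = Round(s_1, k_1) = 0x75
s_3 = Round(s_2, k_2) = 0x47
s_4 = Round(s_3, k_3) = 0x15
s_5 = Round(s_4, k_4) = 0x08
s_6 = Round(s_5, k_5) = 0x5F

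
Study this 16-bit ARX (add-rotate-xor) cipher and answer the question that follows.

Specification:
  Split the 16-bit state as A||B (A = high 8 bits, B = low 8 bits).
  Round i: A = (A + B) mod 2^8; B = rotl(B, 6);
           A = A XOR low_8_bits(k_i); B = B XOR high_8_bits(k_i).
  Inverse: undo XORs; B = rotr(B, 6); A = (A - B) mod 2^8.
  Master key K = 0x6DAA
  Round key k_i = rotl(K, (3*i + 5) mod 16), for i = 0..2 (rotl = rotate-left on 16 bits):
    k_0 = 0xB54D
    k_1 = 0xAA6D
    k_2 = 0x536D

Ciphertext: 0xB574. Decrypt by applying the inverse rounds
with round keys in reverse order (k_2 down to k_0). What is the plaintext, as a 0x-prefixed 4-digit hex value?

0x7FB5

s_0 = ciphertext = 0xB574
s_1 = InvRound(s_0, k_2) = 0x3C9C
s_2 = InvRound(s_1, k_1) = 0x79D8
s_3 = InvRound(s_2, k_0) = 0x7FB5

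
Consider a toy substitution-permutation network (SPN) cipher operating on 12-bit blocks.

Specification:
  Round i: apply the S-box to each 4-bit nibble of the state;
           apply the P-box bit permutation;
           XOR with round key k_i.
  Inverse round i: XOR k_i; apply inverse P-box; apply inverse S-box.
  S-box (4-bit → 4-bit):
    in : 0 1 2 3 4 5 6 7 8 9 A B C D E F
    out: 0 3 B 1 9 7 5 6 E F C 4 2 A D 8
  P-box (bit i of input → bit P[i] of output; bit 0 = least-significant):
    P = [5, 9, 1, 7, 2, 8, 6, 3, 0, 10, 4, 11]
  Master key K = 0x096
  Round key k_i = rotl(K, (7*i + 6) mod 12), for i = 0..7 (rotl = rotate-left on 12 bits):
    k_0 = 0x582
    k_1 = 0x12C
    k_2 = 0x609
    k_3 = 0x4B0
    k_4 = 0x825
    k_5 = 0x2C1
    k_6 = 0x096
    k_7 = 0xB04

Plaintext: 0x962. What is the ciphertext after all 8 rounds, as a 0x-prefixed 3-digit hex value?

s_0 = plaintext = 0x962
s_1 = Round(s_0, k_0) = 0xB77
s_2 = Round(s_1, k_1) = 0x27E
s_3 = Round(s_2, k_2) = 0xBEA
s_4 = Round(s_3, k_3) = 0x46E
s_5 = Round(s_4, k_4) = 0x0C2
s_6 = Round(s_5, k_5) = 0x161
s_7 = Round(s_6, k_6) = 0x6F3
s_8 = Round(s_7, k_7) = 0xB3D

0xB3D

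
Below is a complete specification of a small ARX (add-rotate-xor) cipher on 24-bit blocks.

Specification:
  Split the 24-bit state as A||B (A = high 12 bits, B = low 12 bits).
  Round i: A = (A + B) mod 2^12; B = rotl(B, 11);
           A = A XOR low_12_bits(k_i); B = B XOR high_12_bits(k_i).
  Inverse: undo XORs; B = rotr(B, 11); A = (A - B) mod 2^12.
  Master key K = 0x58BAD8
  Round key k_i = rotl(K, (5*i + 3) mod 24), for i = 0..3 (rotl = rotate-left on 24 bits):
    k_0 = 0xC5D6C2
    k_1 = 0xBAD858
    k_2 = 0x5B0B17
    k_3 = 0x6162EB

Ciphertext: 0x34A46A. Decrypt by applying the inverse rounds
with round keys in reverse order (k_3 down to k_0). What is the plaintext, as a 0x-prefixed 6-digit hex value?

0xFECC4D

s_0 = ciphertext = 0x34A46A
s_1 = InvRound(s_0, k_3) = 0xCA94F8
s_2 = InvRound(s_1, k_2) = 0x52E290
s_3 = InvRound(s_2, k_1) = 0xAFB27B
s_4 = InvRound(s_3, k_0) = 0xFECC4D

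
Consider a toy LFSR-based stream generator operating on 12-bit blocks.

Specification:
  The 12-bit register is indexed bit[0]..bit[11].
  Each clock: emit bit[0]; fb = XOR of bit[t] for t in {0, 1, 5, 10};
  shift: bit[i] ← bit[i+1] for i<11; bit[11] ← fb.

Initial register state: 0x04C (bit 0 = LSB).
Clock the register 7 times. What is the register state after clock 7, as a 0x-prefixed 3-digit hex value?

reg_0 = 0x04C
clock 1: out=0, reg = 0x026
clock 2: out=0, reg = 0x013
clock 3: out=1, reg = 0x009
clock 4: out=1, reg = 0x804
clock 5: out=0, reg = 0x402
clock 6: out=0, reg = 0x201
clock 7: out=1, reg = 0x900

0x900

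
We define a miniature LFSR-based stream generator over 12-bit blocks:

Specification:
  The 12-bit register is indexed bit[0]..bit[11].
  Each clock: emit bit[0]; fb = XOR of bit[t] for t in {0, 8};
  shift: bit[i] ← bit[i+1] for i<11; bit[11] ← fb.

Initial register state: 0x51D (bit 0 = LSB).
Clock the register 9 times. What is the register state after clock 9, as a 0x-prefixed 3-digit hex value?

0x4C2

reg_0 = 0x51D
clock 1: out=1, reg = 0x28E
clock 2: out=0, reg = 0x147
clock 3: out=1, reg = 0x0A3
clock 4: out=1, reg = 0x851
clock 5: out=1, reg = 0xC28
clock 6: out=0, reg = 0x614
clock 7: out=0, reg = 0x30A
clock 8: out=0, reg = 0x985
clock 9: out=1, reg = 0x4C2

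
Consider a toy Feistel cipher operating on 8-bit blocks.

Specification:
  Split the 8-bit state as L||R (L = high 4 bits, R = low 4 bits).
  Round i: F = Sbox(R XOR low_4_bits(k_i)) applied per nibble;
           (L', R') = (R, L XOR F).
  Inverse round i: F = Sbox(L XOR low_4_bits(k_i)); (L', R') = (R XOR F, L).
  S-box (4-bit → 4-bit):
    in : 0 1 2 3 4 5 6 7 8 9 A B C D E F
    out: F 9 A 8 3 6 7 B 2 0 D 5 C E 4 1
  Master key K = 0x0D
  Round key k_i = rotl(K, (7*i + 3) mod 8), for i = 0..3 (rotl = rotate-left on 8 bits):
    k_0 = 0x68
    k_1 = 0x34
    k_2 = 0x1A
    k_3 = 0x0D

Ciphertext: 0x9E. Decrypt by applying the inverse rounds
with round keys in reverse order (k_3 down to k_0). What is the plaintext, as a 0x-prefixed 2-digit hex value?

s_0 = ciphertext = 0x9E
s_1 = InvRound(s_0, k_3) = 0xD9
s_2 = InvRound(s_1, k_2) = 0x2D
s_3 = InvRound(s_2, k_1) = 0xA2
s_4 = InvRound(s_3, k_0) = 0x8A

0x8A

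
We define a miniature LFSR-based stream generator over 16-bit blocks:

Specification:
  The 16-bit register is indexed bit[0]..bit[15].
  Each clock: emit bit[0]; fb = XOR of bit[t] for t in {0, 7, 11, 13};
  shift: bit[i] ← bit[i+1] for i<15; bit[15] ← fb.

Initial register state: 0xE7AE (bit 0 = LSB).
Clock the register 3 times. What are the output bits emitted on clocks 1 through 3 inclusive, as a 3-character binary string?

011

reg_0 = 0xE7AE
clock 1: out=0, reg = 0x73D7
clock 2: out=1, reg = 0xB9EB
clock 3: out=1, reg = 0x5CF5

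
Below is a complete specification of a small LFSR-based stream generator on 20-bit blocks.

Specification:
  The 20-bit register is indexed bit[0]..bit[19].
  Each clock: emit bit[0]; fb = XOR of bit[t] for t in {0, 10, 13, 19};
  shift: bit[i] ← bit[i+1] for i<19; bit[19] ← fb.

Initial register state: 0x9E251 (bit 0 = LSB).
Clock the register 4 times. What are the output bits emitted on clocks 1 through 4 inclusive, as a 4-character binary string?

reg_0 = 0x9E251
clock 1: out=1, reg = 0xCF128
clock 2: out=0, reg = 0x67894
clock 3: out=0, reg = 0xB3C4A
clock 4: out=0, reg = 0xD9E25

1000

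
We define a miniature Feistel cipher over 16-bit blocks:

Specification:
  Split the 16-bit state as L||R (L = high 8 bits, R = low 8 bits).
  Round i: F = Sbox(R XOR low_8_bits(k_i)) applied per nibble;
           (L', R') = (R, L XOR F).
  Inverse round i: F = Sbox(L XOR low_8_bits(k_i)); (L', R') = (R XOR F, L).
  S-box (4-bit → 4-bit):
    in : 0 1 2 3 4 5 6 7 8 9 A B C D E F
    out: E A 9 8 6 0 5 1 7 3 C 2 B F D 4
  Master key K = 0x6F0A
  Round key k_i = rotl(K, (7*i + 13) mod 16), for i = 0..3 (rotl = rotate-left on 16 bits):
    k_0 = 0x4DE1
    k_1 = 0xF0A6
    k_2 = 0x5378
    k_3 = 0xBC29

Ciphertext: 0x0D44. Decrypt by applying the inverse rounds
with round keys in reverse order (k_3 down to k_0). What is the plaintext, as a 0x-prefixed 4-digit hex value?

s_0 = ciphertext = 0x0D44
s_1 = InvRound(s_0, k_3) = 0xD20D
s_2 = InvRound(s_1, k_2) = 0xC1D2
s_3 = InvRound(s_2, k_1) = 0x83C1
s_4 = InvRound(s_3, k_0) = 0x9883

0x9883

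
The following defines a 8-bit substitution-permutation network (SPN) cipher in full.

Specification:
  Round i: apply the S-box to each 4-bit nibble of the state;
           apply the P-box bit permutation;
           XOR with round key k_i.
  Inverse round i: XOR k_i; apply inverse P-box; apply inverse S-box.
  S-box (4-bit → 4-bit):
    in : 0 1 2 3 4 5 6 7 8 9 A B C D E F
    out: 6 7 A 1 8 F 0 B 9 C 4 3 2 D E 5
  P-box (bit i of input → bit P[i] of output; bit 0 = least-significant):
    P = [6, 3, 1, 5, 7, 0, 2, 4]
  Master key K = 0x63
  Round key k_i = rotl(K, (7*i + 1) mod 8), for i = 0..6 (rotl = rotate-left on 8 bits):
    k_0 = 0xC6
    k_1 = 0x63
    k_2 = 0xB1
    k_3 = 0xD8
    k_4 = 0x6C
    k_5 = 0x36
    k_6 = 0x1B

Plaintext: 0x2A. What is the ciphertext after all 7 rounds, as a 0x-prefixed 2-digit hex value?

0x8C

s_0 = plaintext = 0x2A
s_1 = Round(s_0, k_0) = 0xD5
s_2 = Round(s_1, k_1) = 0x9D
s_3 = Round(s_2, k_2) = 0xC7
s_4 = Round(s_3, k_3) = 0xB1
s_5 = Round(s_4, k_4) = 0xA7
s_6 = Round(s_5, k_5) = 0x5A
s_7 = Round(s_6, k_6) = 0x8C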